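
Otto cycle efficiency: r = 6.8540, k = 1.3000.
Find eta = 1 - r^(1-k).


r^(k-1) = 1.7815
eta = 1 - 1/1.7815 = 0.4387 = 43.8672%

43.8672%


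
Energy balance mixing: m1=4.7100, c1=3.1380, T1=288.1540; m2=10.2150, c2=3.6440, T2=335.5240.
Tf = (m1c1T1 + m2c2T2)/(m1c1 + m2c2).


num = 16748.2745
den = 52.0034
Tf = 322.0609 K

322.0609 K


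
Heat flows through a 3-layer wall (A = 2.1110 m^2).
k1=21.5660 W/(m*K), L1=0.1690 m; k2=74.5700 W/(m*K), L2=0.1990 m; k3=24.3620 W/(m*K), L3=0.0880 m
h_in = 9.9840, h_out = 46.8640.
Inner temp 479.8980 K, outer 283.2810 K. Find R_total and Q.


R_conv_in = 1/(9.9840*2.1110) = 0.0474
R_1 = 0.1690/(21.5660*2.1110) = 0.0037
R_2 = 0.1990/(74.5700*2.1110) = 0.0013
R_3 = 0.0880/(24.3620*2.1110) = 0.0017
R_conv_out = 1/(46.8640*2.1110) = 0.0101
R_total = 0.0642 K/W
Q = 196.6170 / 0.0642 = 3060.5462 W

R_total = 0.0642 K/W, Q = 3060.5462 W


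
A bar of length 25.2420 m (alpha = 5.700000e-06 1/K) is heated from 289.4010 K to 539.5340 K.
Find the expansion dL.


dT = 250.1330 K
dL = 5.700000e-06 * 25.2420 * 250.1330 = 0.035989 m
L_final = 25.277989 m

dL = 0.035989 m


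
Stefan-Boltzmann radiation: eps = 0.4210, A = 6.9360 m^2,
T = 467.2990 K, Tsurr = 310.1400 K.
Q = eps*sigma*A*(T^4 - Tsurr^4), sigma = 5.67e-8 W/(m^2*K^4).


T^4 = 4.7685e+10
Tsurr^4 = 9.2519e+09
Q = 0.4210 * 5.67e-8 * 6.9360 * 3.8433e+10 = 6363.2158 W

6363.2158 W


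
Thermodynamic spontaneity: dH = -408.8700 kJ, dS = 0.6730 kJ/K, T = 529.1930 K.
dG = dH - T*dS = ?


T*dS = 529.1930 * 0.6730 = 356.1469 kJ
dG = -408.8700 - 356.1469 = -765.0169 kJ (spontaneous)

dG = -765.0169 kJ, spontaneous


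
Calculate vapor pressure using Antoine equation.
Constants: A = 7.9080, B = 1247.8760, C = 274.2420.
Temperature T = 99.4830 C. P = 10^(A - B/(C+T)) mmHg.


C+T = 373.7250
B/(C+T) = 3.3390
log10(P) = 7.9080 - 3.3390 = 4.5690
P = 10^4.5690 = 37066.1938 mmHg

37066.1938 mmHg


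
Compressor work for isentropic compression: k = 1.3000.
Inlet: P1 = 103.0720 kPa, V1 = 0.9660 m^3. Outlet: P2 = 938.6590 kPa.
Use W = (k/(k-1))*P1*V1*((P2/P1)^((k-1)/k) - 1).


(k-1)/k = 0.2308
(P2/P1)^exp = 1.6649
W = 4.3333 * 103.0720 * 0.9660 * (1.6649 - 1) = 286.8844 kJ

286.8844 kJ


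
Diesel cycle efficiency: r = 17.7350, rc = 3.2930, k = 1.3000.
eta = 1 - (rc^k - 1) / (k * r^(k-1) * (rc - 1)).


r^(k-1) = 2.3695
rc^k = 4.7084
eta = 0.4750 = 47.4969%

47.4969%


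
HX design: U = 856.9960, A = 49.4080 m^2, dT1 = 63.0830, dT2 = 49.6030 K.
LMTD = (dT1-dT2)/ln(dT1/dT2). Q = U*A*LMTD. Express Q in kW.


LMTD = 56.0732 K
Q = 856.9960 * 49.4080 * 56.0732 = 2374277.5777 W = 2374.2776 kW

2374.2776 kW


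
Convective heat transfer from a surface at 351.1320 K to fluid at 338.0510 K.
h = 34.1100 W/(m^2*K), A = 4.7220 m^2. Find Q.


dT = 13.0810 K
Q = 34.1100 * 4.7220 * 13.0810 = 2106.9229 W

2106.9229 W


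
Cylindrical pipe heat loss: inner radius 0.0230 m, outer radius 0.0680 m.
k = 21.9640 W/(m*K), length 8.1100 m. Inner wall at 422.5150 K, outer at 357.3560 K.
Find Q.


dT = 65.1590 K
ln(ro/ri) = 1.0840
Q = 2*pi*21.9640*8.1100*65.1590 / 1.0840 = 67274.7173 W

67274.7173 W


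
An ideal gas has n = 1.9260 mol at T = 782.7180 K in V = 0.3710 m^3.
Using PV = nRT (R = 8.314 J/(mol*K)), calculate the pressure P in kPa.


P = nRT/V = 1.9260 * 8.314 * 782.7180 / 0.3710
= 12533.4786 / 0.3710 = 33782.9612 Pa = 33.7830 kPa

33.7830 kPa


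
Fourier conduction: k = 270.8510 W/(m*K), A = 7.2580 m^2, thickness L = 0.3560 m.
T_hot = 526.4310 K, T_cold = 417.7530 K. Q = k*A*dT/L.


dT = 108.6780 K
Q = 270.8510 * 7.2580 * 108.6780 / 0.3560 = 600121.3074 W

600121.3074 W


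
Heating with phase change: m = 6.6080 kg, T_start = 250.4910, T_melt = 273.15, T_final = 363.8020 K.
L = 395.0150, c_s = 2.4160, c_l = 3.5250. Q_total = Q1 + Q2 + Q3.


Q1 (sensible, solid) = 6.6080 * 2.4160 * 22.6590 = 361.7493 kJ
Q2 (latent) = 6.6080 * 395.0150 = 2610.2591 kJ
Q3 (sensible, liquid) = 6.6080 * 3.5250 * 90.6520 = 2111.5752 kJ
Q_total = 5083.5836 kJ

5083.5836 kJ


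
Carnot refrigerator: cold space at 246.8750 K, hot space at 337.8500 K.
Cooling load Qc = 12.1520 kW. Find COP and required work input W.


COP = 246.8750 / 90.9750 = 2.7137
W = 12.1520 / 2.7137 = 4.4781 kW

COP = 2.7137, W = 4.4781 kW


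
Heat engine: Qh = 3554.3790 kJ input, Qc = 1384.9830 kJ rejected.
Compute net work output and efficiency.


W = 3554.3790 - 1384.9830 = 2169.3960 kJ
eta = 2169.3960 / 3554.3790 = 0.6103 = 61.0345%

W = 2169.3960 kJ, eta = 61.0345%


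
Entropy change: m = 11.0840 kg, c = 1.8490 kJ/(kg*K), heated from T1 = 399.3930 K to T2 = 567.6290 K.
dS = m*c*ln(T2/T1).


T2/T1 = 1.4212
ln(T2/T1) = 0.3515
dS = 11.0840 * 1.8490 * 0.3515 = 7.2042 kJ/K

7.2042 kJ/K


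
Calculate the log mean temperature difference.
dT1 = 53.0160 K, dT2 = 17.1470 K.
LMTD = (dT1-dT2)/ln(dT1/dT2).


dT1/dT2 = 3.0919
ln(dT1/dT2) = 1.1288
LMTD = 35.8690 / 1.1288 = 31.7771 K

31.7771 K


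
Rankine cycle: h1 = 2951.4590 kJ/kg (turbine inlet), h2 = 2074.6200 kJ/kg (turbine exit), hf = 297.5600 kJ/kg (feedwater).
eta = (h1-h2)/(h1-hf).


W = 876.8390 kJ/kg
Q_in = 2653.8990 kJ/kg
eta = 0.3304 = 33.0397%

eta = 33.0397%


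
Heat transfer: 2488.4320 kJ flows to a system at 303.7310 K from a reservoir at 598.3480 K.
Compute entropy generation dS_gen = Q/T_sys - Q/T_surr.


dS_sys = 2488.4320/303.7310 = 8.1929 kJ/K
dS_surr = -2488.4320/598.3480 = -4.1588 kJ/K
dS_gen = 8.1929 - 4.1588 = 4.0340 kJ/K (irreversible)

dS_gen = 4.0340 kJ/K, irreversible


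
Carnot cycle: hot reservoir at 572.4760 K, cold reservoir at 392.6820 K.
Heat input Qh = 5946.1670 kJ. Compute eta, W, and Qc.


eta = 1 - 392.6820/572.4760 = 0.3141
W = 0.3141 * 5946.1670 = 1867.4759 kJ
Qc = 5946.1670 - 1867.4759 = 4078.6911 kJ

eta = 31.4064%, W = 1867.4759 kJ, Qc = 4078.6911 kJ


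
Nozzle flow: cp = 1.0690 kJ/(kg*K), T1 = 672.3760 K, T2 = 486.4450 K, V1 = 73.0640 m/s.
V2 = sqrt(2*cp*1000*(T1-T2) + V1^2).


dT = 185.9310 K
2*cp*1000*dT = 397520.4780
V1^2 = 5338.3481
V2 = sqrt(402858.8261) = 634.7116 m/s

634.7116 m/s


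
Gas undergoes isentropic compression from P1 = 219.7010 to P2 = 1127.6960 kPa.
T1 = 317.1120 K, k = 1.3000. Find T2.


(k-1)/k = 0.2308
(P2/P1)^exp = 1.4586
T2 = 317.1120 * 1.4586 = 462.5321 K

462.5321 K


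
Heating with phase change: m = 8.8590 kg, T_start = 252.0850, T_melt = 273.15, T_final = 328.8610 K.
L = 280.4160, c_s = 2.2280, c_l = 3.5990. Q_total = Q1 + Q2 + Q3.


Q1 (sensible, solid) = 8.8590 * 2.2280 * 21.0650 = 415.7779 kJ
Q2 (latent) = 8.8590 * 280.4160 = 2484.2053 kJ
Q3 (sensible, liquid) = 8.8590 * 3.5990 * 55.7110 = 1776.2640 kJ
Q_total = 4676.2471 kJ

4676.2471 kJ


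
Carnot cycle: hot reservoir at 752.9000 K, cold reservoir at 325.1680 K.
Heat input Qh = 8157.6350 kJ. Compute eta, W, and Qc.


eta = 1 - 325.1680/752.9000 = 0.5681
W = 0.5681 * 8157.6350 = 4634.4555 kJ
Qc = 8157.6350 - 4634.4555 = 3523.1795 kJ

eta = 56.8113%, W = 4634.4555 kJ, Qc = 3523.1795 kJ


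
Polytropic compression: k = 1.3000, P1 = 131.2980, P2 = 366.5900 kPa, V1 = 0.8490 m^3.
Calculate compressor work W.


(k-1)/k = 0.2308
(P2/P1)^exp = 1.2674
W = 4.3333 * 131.2980 * 0.8490 * (1.2674 - 1) = 129.1543 kJ

129.1543 kJ


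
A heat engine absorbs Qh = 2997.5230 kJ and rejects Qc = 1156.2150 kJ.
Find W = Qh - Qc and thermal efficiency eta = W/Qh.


W = 2997.5230 - 1156.2150 = 1841.3080 kJ
eta = 1841.3080 / 2997.5230 = 0.6143 = 61.4277%

W = 1841.3080 kJ, eta = 61.4277%


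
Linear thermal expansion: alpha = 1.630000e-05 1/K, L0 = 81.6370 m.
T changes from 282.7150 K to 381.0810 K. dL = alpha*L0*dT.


dT = 98.3660 K
dL = 1.630000e-05 * 81.6370 * 98.3660 = 0.130894 m
L_final = 81.767894 m

dL = 0.130894 m


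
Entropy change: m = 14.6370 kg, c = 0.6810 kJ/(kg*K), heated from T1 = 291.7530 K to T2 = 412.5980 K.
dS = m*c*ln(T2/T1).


T2/T1 = 1.4142
ln(T2/T1) = 0.3466
dS = 14.6370 * 0.6810 * 0.3466 = 3.4545 kJ/K

3.4545 kJ/K


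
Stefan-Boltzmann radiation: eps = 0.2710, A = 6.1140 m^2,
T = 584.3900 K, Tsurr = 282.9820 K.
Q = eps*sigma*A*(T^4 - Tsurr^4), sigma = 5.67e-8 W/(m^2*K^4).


T^4 = 1.1663e+11
Tsurr^4 = 6.4126e+09
Q = 0.2710 * 5.67e-8 * 6.1140 * 1.1022e+11 = 10354.4911 W

10354.4911 W


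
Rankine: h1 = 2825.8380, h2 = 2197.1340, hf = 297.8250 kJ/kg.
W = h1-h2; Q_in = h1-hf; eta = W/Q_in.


W = 628.7040 kJ/kg
Q_in = 2528.0130 kJ/kg
eta = 0.2487 = 24.8695%

eta = 24.8695%


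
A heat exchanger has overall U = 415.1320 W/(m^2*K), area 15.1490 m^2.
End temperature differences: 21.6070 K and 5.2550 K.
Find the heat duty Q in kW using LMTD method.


LMTD = 11.5657 K
Q = 415.1320 * 15.1490 * 11.5657 = 72734.6931 W = 72.7347 kW

72.7347 kW


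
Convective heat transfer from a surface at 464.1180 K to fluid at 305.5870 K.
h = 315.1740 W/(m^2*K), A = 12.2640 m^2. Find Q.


dT = 158.5310 K
Q = 315.1740 * 12.2640 * 158.5310 = 612768.9130 W

612768.9130 W


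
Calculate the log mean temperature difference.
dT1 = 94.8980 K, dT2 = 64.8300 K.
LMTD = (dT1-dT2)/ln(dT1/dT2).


dT1/dT2 = 1.4638
ln(dT1/dT2) = 0.3810
LMTD = 30.0680 / 0.3810 = 78.9116 K

78.9116 K


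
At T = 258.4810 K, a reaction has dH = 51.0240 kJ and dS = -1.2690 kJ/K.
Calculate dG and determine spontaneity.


T*dS = 258.4810 * -1.2690 = -328.0124 kJ
dG = 51.0240 + 328.0124 = 379.0364 kJ (non-spontaneous)

dG = 379.0364 kJ, non-spontaneous


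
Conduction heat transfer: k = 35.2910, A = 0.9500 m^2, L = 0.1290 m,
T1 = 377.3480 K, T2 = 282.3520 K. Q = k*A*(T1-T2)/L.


dT = 94.9960 K
Q = 35.2910 * 0.9500 * 94.9960 / 0.1290 = 24688.9817 W

24688.9817 W


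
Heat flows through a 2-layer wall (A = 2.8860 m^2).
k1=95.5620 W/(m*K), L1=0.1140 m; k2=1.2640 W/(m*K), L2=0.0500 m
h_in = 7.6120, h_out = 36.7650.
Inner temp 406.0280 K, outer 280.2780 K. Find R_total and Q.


R_conv_in = 1/(7.6120*2.8860) = 0.0455
R_1 = 0.1140/(95.5620*2.8860) = 0.0004
R_2 = 0.0500/(1.2640*2.8860) = 0.0137
R_conv_out = 1/(36.7650*2.8860) = 0.0094
R_total = 0.0691 K/W
Q = 125.7500 / 0.0691 = 1820.7521 W

R_total = 0.0691 K/W, Q = 1820.7521 W


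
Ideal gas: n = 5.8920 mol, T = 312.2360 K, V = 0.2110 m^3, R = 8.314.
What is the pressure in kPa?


P = nRT/V = 5.8920 * 8.314 * 312.2360 / 0.2110
= 15295.2202 / 0.2110 = 72489.1951 Pa = 72.4892 kPa

72.4892 kPa


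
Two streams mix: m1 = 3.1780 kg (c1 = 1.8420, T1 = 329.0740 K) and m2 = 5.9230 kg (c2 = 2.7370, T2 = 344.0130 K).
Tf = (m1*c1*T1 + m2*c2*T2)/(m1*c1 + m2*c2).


num = 7503.2395
den = 22.0651
Tf = 340.0497 K

340.0497 K


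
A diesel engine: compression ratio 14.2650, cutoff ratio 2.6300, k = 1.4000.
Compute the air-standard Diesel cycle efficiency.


r^(k-1) = 2.8954
rc^k = 3.8720
eta = 0.5653 = 56.5326%

56.5326%


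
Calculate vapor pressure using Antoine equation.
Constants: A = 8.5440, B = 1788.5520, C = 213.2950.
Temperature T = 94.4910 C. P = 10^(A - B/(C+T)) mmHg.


C+T = 307.7860
B/(C+T) = 5.8110
log10(P) = 8.5440 - 5.8110 = 2.7330
P = 10^2.7330 = 540.7238 mmHg

540.7238 mmHg


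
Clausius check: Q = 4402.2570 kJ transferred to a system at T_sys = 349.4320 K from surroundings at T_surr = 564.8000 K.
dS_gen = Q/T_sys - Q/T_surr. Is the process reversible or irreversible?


dS_sys = 4402.2570/349.4320 = 12.5983 kJ/K
dS_surr = -4402.2570/564.8000 = -7.7944 kJ/K
dS_gen = 12.5983 - 7.7944 = 4.8040 kJ/K (irreversible)

dS_gen = 4.8040 kJ/K, irreversible


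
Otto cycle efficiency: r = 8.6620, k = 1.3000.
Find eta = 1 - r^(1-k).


r^(k-1) = 1.9111
eta = 1 - 1/1.9111 = 0.4767 = 47.6744%

47.6744%


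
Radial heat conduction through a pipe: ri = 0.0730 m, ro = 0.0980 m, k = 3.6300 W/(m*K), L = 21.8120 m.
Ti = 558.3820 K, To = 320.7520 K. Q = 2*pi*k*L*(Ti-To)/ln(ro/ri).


dT = 237.6300 K
ln(ro/ri) = 0.2945
Q = 2*pi*3.6300*21.8120*237.6300 / 0.2945 = 401408.0693 W

401408.0693 W


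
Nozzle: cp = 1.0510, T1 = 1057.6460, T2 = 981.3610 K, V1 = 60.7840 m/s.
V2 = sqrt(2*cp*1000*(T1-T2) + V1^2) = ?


dT = 76.2850 K
2*cp*1000*dT = 160351.0700
V1^2 = 3694.6947
V2 = sqrt(164045.7647) = 405.0256 m/s

405.0256 m/s


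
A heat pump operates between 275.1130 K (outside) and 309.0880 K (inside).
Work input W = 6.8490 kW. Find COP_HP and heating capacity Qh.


COP = 309.0880 / 33.9750 = 9.0975
Qh = 9.0975 * 6.8490 = 62.3089 kW

COP = 9.0975, Qh = 62.3089 kW


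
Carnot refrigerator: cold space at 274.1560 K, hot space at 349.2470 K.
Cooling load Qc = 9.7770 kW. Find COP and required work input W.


COP = 274.1560 / 75.0910 = 3.6510
W = 9.7770 / 3.6510 = 2.6779 kW

COP = 3.6510, W = 2.6779 kW


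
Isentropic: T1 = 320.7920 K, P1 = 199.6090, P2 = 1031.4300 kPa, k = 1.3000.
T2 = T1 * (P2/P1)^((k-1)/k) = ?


(k-1)/k = 0.2308
(P2/P1)^exp = 1.4608
T2 = 320.7920 * 1.4608 = 468.6212 K

468.6212 K


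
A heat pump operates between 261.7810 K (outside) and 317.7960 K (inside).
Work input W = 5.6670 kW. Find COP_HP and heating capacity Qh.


COP = 317.7960 / 56.0150 = 5.6734
Qh = 5.6734 * 5.6670 = 32.1512 kW

COP = 5.6734, Qh = 32.1512 kW


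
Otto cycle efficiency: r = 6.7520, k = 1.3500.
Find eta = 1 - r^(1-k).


r^(k-1) = 1.9512
eta = 1 - 1/1.9512 = 0.4875 = 48.7494%

48.7494%


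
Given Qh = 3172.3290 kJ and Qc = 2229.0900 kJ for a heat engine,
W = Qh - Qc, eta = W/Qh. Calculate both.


W = 3172.3290 - 2229.0900 = 943.2390 kJ
eta = 943.2390 / 3172.3290 = 0.2973 = 29.7333%

W = 943.2390 kJ, eta = 29.7333%


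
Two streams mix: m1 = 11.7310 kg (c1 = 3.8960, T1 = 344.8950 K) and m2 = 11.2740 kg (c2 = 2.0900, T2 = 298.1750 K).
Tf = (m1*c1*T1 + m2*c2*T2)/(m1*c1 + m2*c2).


num = 22788.8689
den = 69.2666
Tf = 329.0021 K

329.0021 K


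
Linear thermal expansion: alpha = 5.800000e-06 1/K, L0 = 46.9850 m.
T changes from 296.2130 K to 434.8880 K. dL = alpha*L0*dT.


dT = 138.6750 K
dL = 5.800000e-06 * 46.9850 * 138.6750 = 0.037791 m
L_final = 47.022791 m

dL = 0.037791 m


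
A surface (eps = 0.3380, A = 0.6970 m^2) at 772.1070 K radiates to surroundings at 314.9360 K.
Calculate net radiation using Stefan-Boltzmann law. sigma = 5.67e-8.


T^4 = 3.5539e+11
Tsurr^4 = 9.8376e+09
Q = 0.3380 * 5.67e-8 * 0.6970 * 3.4556e+11 = 4615.8463 W

4615.8463 W


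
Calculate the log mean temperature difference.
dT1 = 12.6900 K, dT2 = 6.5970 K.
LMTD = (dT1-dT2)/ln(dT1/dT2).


dT1/dT2 = 1.9236
ln(dT1/dT2) = 0.6542
LMTD = 6.0930 / 0.6542 = 9.3137 K

9.3137 K


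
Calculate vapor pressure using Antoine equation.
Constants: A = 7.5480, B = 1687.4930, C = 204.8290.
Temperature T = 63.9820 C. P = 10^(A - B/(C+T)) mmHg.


C+T = 268.8110
B/(C+T) = 6.2776
log10(P) = 7.5480 - 6.2776 = 1.2704
P = 10^1.2704 = 18.6372 mmHg

18.6372 mmHg


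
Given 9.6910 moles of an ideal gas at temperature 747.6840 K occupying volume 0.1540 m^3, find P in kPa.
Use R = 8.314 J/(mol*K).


P = nRT/V = 9.6910 * 8.314 * 747.6840 / 0.1540
= 60241.6281 / 0.1540 = 391179.4034 Pa = 391.1794 kPa

391.1794 kPa


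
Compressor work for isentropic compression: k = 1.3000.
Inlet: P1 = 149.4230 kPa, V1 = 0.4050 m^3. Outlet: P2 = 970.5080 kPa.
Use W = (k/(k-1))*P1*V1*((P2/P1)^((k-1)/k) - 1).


(k-1)/k = 0.2308
(P2/P1)^exp = 1.5400
W = 4.3333 * 149.4230 * 0.4050 * (1.5400 - 1) = 141.6064 kJ

141.6064 kJ


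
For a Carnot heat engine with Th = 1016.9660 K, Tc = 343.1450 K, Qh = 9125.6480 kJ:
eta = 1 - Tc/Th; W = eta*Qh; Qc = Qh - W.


eta = 1 - 343.1450/1016.9660 = 0.6626
W = 0.6626 * 9125.6480 = 6046.4689 kJ
Qc = 9125.6480 - 6046.4689 = 3079.1791 kJ

eta = 66.2580%, W = 6046.4689 kJ, Qc = 3079.1791 kJ


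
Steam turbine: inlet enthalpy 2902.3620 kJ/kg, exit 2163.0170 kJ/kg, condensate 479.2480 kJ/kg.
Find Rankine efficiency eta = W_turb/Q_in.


W = 739.3450 kJ/kg
Q_in = 2423.1140 kJ/kg
eta = 0.3051 = 30.5122%

eta = 30.5122%


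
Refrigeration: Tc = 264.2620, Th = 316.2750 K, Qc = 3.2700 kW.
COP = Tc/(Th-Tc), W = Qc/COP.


COP = 264.2620 / 52.0130 = 5.0807
W = 3.2700 / 5.0807 = 0.6436 kW

COP = 5.0807, W = 0.6436 kW


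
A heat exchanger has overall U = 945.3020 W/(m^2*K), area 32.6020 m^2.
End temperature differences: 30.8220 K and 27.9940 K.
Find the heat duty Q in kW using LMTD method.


LMTD = 29.3853 K
Q = 945.3020 * 32.6020 * 29.3853 = 905618.5150 W = 905.6185 kW

905.6185 kW


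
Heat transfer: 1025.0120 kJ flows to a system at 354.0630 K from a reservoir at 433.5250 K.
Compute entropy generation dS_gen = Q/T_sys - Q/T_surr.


dS_sys = 1025.0120/354.0630 = 2.8950 kJ/K
dS_surr = -1025.0120/433.5250 = -2.3644 kJ/K
dS_gen = 2.8950 - 2.3644 = 0.5306 kJ/K (irreversible)

dS_gen = 0.5306 kJ/K, irreversible


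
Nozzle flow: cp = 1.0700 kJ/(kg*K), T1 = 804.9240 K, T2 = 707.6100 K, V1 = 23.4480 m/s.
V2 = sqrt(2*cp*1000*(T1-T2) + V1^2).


dT = 97.3140 K
2*cp*1000*dT = 208251.9600
V1^2 = 549.8087
V2 = sqrt(208801.7687) = 456.9483 m/s

456.9483 m/s


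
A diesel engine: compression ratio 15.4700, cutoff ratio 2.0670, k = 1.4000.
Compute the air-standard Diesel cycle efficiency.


r^(k-1) = 2.9909
rc^k = 2.7636
eta = 0.6053 = 60.5258%

60.5258%


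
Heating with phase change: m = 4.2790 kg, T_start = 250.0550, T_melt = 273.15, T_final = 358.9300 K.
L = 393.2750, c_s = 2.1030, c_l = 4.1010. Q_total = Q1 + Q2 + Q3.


Q1 (sensible, solid) = 4.2790 * 2.1030 * 23.0950 = 207.8258 kJ
Q2 (latent) = 4.2790 * 393.2750 = 1682.8237 kJ
Q3 (sensible, liquid) = 4.2790 * 4.1010 * 85.7800 = 1505.2828 kJ
Q_total = 3395.9324 kJ

3395.9324 kJ


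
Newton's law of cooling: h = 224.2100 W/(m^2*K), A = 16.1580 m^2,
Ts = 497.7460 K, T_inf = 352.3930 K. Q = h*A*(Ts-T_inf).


dT = 145.3530 K
Q = 224.2100 * 16.1580 * 145.3530 = 526582.6943 W

526582.6943 W


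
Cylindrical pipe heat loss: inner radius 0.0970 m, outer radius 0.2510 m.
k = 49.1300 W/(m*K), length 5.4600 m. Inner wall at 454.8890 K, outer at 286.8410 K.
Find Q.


dT = 168.0480 K
ln(ro/ri) = 0.9507
Q = 2*pi*49.1300*5.4600*168.0480 / 0.9507 = 297913.3476 W

297913.3476 W


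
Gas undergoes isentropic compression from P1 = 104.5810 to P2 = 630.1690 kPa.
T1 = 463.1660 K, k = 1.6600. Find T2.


(k-1)/k = 0.3976
(P2/P1)^exp = 2.0423
T2 = 463.1660 * 2.0423 = 945.9297 K

945.9297 K


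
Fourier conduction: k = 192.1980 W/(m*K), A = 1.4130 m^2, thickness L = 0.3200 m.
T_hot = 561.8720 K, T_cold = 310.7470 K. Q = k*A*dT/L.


dT = 251.1250 K
Q = 192.1980 * 1.4130 * 251.1250 / 0.3200 = 213123.3320 W

213123.3320 W


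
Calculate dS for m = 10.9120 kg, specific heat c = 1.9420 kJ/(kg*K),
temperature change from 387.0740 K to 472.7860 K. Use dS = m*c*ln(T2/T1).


T2/T1 = 1.2214
ln(T2/T1) = 0.2000
dS = 10.9120 * 1.9420 * 0.2000 = 4.2388 kJ/K

4.2388 kJ/K


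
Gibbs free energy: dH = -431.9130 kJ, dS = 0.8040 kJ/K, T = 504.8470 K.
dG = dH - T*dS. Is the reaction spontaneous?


T*dS = 504.8470 * 0.8040 = 405.8970 kJ
dG = -431.9130 - 405.8970 = -837.8100 kJ (spontaneous)

dG = -837.8100 kJ, spontaneous


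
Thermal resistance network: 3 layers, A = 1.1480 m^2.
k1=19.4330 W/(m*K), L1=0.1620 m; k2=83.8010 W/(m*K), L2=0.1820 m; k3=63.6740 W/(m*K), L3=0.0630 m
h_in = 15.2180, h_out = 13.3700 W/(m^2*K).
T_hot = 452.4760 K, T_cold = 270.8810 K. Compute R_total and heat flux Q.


R_conv_in = 1/(15.2180*1.1480) = 0.0572
R_1 = 0.1620/(19.4330*1.1480) = 0.0073
R_2 = 0.1820/(83.8010*1.1480) = 0.0019
R_3 = 0.0630/(63.6740*1.1480) = 0.0009
R_conv_out = 1/(13.3700*1.1480) = 0.0652
R_total = 0.1324 K/W
Q = 181.5950 / 0.1324 = 1371.4882 W

R_total = 0.1324 K/W, Q = 1371.4882 W


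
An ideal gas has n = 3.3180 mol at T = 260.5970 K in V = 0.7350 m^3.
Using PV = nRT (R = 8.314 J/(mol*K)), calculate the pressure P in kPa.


P = nRT/V = 3.3180 * 8.314 * 260.5970 / 0.7350
= 7188.7903 / 0.7350 = 9780.6670 Pa = 9.7807 kPa

9.7807 kPa


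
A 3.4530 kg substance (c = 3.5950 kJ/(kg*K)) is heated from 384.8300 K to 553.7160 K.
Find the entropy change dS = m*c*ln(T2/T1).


T2/T1 = 1.4389
ln(T2/T1) = 0.3639
dS = 3.4530 * 3.5950 * 0.3639 = 4.5167 kJ/K

4.5167 kJ/K


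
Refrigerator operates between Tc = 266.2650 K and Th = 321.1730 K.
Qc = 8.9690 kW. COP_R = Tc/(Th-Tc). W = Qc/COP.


COP = 266.2650 / 54.9080 = 4.8493
W = 8.9690 / 4.8493 = 1.8495 kW

COP = 4.8493, W = 1.8495 kW


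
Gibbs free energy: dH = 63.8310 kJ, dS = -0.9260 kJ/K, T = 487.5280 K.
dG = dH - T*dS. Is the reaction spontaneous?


T*dS = 487.5280 * -0.9260 = -451.4509 kJ
dG = 63.8310 + 451.4509 = 515.2819 kJ (non-spontaneous)

dG = 515.2819 kJ, non-spontaneous


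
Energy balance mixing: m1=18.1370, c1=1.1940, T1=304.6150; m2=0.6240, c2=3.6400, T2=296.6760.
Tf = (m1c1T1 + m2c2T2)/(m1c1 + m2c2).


num = 7270.4719
den = 23.9269
Tf = 303.8614 K

303.8614 K


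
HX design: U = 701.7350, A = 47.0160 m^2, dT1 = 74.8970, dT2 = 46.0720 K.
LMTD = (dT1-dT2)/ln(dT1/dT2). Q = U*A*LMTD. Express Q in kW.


LMTD = 59.3219 K
Q = 701.7350 * 47.0160 * 59.3219 = 1957193.1347 W = 1957.1931 kW

1957.1931 kW


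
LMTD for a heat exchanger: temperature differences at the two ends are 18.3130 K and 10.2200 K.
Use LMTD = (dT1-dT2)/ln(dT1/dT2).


dT1/dT2 = 1.7919
ln(dT1/dT2) = 0.5833
LMTD = 8.0930 / 0.5833 = 13.8753 K

13.8753 K


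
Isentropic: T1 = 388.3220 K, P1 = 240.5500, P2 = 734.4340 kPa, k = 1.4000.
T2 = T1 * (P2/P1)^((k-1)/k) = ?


(k-1)/k = 0.2857
(P2/P1)^exp = 1.3756
T2 = 388.3220 * 1.3756 = 534.1845 K

534.1845 K


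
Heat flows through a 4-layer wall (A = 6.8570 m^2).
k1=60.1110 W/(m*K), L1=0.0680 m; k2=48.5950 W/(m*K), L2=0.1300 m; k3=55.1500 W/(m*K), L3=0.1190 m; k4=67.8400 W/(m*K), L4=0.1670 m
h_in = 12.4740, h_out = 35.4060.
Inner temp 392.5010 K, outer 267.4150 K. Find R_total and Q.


R_conv_in = 1/(12.4740*6.8570) = 0.0117
R_1 = 0.0680/(60.1110*6.8570) = 0.0002
R_2 = 0.1300/(48.5950*6.8570) = 0.0004
R_3 = 0.1190/(55.1500*6.8570) = 0.0003
R_4 = 0.1670/(67.8400*6.8570) = 0.0004
R_conv_out = 1/(35.4060*6.8570) = 0.0041
R_total = 0.0170 K/W
Q = 125.0860 / 0.0170 = 7341.1608 W

R_total = 0.0170 K/W, Q = 7341.1608 W


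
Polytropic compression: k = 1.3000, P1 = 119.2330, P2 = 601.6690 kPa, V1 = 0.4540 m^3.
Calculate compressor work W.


(k-1)/k = 0.2308
(P2/P1)^exp = 1.4529
W = 4.3333 * 119.2330 * 0.4540 * (1.4529 - 1) = 106.2263 kJ

106.2263 kJ


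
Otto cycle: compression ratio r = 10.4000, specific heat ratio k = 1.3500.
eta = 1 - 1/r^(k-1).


r^(k-1) = 2.2697
eta = 1 - 1/2.2697 = 0.5594 = 55.9406%

55.9406%


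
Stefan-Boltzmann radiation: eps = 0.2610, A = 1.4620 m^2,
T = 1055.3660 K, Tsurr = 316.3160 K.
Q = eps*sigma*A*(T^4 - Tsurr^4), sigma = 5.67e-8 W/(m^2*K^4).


T^4 = 1.2405e+12
Tsurr^4 = 1.0011e+10
Q = 0.2610 * 5.67e-8 * 1.4620 * 1.2305e+12 = 26623.4522 W

26623.4522 W


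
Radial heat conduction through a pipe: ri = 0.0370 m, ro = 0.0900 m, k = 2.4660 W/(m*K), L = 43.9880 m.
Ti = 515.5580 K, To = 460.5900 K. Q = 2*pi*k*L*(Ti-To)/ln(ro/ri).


dT = 54.9680 K
ln(ro/ri) = 0.8889
Q = 2*pi*2.4660*43.9880*54.9680 / 0.8889 = 42147.1500 W

42147.1500 W


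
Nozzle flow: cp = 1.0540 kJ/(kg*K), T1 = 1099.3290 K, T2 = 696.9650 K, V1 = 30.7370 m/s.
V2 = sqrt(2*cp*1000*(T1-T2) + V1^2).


dT = 402.3640 K
2*cp*1000*dT = 848183.3120
V1^2 = 944.7632
V2 = sqrt(849128.0752) = 921.4815 m/s

921.4815 m/s


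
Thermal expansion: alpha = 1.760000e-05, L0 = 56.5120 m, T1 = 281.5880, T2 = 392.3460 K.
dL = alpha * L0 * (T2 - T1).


dT = 110.7580 K
dL = 1.760000e-05 * 56.5120 * 110.7580 = 0.110161 m
L_final = 56.622161 m

dL = 0.110161 m


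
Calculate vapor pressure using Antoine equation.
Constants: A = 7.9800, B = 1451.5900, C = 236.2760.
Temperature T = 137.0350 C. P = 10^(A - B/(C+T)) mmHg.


C+T = 373.3110
B/(C+T) = 3.8884
log10(P) = 7.9800 - 3.8884 = 4.0916
P = 10^4.0916 = 12347.5243 mmHg

12347.5243 mmHg


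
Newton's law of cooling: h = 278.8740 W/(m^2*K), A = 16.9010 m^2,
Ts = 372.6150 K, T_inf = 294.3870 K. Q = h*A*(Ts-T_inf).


dT = 78.2280 K
Q = 278.8740 * 16.9010 * 78.2280 = 368708.0799 W

368708.0799 W


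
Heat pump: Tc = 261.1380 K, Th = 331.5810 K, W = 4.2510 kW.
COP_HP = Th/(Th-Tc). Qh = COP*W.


COP = 331.5810 / 70.4430 = 4.7071
Qh = 4.7071 * 4.2510 = 20.0098 kW

COP = 4.7071, Qh = 20.0098 kW


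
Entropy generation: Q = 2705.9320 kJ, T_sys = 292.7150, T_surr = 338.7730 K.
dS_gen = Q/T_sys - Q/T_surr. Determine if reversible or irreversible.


dS_sys = 2705.9320/292.7150 = 9.2443 kJ/K
dS_surr = -2705.9320/338.7730 = -7.9874 kJ/K
dS_gen = 9.2443 - 7.9874 = 1.2568 kJ/K (irreversible)

dS_gen = 1.2568 kJ/K, irreversible


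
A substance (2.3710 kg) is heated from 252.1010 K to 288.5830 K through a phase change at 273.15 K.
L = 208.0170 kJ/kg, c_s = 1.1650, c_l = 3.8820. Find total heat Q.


Q1 (sensible, solid) = 2.3710 * 1.1650 * 21.0490 = 58.1419 kJ
Q2 (latent) = 2.3710 * 208.0170 = 493.2083 kJ
Q3 (sensible, liquid) = 2.3710 * 3.8820 * 15.4330 = 142.0488 kJ
Q_total = 693.3989 kJ

693.3989 kJ


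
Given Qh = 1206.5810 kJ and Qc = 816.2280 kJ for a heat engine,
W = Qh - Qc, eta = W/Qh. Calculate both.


W = 1206.5810 - 816.2280 = 390.3530 kJ
eta = 390.3530 / 1206.5810 = 0.3235 = 32.3520%

W = 390.3530 kJ, eta = 32.3520%


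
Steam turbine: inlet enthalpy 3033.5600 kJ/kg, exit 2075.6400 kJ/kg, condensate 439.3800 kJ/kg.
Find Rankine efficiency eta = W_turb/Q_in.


W = 957.9200 kJ/kg
Q_in = 2594.1800 kJ/kg
eta = 0.3693 = 36.9257%

eta = 36.9257%


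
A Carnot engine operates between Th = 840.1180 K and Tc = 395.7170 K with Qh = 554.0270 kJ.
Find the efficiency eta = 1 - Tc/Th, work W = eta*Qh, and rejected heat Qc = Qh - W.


eta = 1 - 395.7170/840.1180 = 0.5290
W = 0.5290 * 554.0270 = 293.0662 kJ
Qc = 554.0270 - 293.0662 = 260.9608 kJ

eta = 52.8975%, W = 293.0662 kJ, Qc = 260.9608 kJ


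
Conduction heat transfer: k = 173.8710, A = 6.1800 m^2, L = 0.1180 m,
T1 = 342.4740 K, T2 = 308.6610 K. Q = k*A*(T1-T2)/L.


dT = 33.8130 K
Q = 173.8710 * 6.1800 * 33.8130 / 0.1180 = 307905.4132 W

307905.4132 W


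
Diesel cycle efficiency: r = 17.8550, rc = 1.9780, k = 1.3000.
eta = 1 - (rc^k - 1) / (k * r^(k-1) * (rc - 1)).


r^(k-1) = 2.3743
rc^k = 2.4271
eta = 0.5272 = 52.7224%

52.7224%


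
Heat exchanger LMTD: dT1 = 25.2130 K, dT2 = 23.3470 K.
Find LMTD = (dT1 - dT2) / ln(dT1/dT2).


dT1/dT2 = 1.0799
ln(dT1/dT2) = 0.0769
LMTD = 1.8660 / 0.0769 = 24.2680 K

24.2680 K


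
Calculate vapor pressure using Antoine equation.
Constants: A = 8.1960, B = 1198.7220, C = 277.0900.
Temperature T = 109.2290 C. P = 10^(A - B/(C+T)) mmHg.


C+T = 386.3190
B/(C+T) = 3.1029
log10(P) = 8.1960 - 3.1029 = 5.0931
P = 10^5.0931 = 123898.7520 mmHg

123898.7520 mmHg


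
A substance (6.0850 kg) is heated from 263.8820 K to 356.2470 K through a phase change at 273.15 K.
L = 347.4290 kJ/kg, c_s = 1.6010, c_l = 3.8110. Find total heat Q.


Q1 (sensible, solid) = 6.0850 * 1.6010 * 9.2680 = 90.2896 kJ
Q2 (latent) = 6.0850 * 347.4290 = 2114.1055 kJ
Q3 (sensible, liquid) = 6.0850 * 3.8110 * 83.0970 = 1927.0140 kJ
Q_total = 4131.4091 kJ

4131.4091 kJ


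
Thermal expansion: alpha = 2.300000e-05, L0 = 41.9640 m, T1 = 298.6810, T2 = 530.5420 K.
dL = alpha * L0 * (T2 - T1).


dT = 231.8610 K
dL = 2.300000e-05 * 41.9640 * 231.8610 = 0.223786 m
L_final = 42.187786 m

dL = 0.223786 m


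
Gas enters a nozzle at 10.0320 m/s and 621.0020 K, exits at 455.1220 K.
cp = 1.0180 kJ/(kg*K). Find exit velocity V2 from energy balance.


dT = 165.8800 K
2*cp*1000*dT = 337731.6800
V1^2 = 100.6410
V2 = sqrt(337832.3210) = 581.2334 m/s

581.2334 m/s


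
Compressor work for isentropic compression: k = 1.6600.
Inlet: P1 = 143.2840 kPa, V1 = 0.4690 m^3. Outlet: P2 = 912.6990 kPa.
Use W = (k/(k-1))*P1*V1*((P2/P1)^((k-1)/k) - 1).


(k-1)/k = 0.3976
(P2/P1)^exp = 2.0879
W = 2.5152 * 143.2840 * 0.4690 * (2.0879 - 1) = 183.8791 kJ

183.8791 kJ


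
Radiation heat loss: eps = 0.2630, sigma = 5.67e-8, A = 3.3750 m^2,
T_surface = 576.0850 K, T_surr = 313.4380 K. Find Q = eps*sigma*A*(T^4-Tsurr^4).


T^4 = 1.1014e+11
Tsurr^4 = 9.6518e+09
Q = 0.2630 * 5.67e-8 * 3.3750 * 1.0049e+11 = 5057.4213 W

5057.4213 W


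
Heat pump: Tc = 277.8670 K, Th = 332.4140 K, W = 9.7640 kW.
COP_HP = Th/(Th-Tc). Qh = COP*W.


COP = 332.4140 / 54.5470 = 6.0941
Qh = 6.0941 * 9.7640 = 59.5026 kW

COP = 6.0941, Qh = 59.5026 kW


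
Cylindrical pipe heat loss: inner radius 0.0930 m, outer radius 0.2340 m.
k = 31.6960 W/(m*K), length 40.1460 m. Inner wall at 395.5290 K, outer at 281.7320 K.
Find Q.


dT = 113.7970 K
ln(ro/ri) = 0.9227
Q = 2*pi*31.6960*40.1460*113.7970 / 0.9227 = 986022.2663 W

986022.2663 W


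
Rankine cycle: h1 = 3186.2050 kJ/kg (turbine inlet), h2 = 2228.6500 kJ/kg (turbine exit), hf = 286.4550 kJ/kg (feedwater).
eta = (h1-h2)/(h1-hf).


W = 957.5550 kJ/kg
Q_in = 2899.7500 kJ/kg
eta = 0.3302 = 33.0220%

eta = 33.0220%


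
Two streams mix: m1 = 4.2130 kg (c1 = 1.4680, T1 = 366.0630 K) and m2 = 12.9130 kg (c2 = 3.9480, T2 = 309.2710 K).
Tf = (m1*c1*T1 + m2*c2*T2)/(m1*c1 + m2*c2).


num = 18030.7816
den = 57.1652
Tf = 315.4153 K

315.4153 K


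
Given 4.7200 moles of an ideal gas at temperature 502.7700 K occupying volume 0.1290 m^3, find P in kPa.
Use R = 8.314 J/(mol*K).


P = nRT/V = 4.7200 * 8.314 * 502.7700 / 0.1290
= 19729.7406 / 0.1290 = 152943.7253 Pa = 152.9437 kPa

152.9437 kPa


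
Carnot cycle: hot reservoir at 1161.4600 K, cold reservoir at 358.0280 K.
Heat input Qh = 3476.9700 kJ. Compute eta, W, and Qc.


eta = 1 - 358.0280/1161.4600 = 0.6917
W = 0.6917 * 3476.9700 = 2405.1702 kJ
Qc = 3476.9700 - 2405.1702 = 1071.7998 kJ

eta = 69.1743%, W = 2405.1702 kJ, Qc = 1071.7998 kJ


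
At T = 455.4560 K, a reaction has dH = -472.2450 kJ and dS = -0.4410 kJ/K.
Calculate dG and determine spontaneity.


T*dS = 455.4560 * -0.4410 = -200.8561 kJ
dG = -472.2450 + 200.8561 = -271.3889 kJ (spontaneous)

dG = -271.3889 kJ, spontaneous


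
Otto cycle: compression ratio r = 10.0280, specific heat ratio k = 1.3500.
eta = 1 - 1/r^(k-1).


r^(k-1) = 2.2409
eta = 1 - 1/2.2409 = 0.5538 = 55.3753%

55.3753%


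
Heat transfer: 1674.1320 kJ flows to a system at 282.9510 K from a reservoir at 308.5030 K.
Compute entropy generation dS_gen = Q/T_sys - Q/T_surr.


dS_sys = 1674.1320/282.9510 = 5.9167 kJ/K
dS_surr = -1674.1320/308.5030 = -5.4266 kJ/K
dS_gen = 5.9167 - 5.4266 = 0.4901 kJ/K (irreversible)

dS_gen = 0.4901 kJ/K, irreversible


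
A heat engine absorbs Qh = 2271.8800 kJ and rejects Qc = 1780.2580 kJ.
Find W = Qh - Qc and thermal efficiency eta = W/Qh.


W = 2271.8800 - 1780.2580 = 491.6220 kJ
eta = 491.6220 / 2271.8800 = 0.2164 = 21.6394%

W = 491.6220 kJ, eta = 21.6394%


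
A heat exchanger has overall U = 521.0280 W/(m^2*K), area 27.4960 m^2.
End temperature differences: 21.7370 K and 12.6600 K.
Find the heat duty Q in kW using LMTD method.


LMTD = 16.7916 K
Q = 521.0280 * 27.4960 * 16.7916 = 240559.3347 W = 240.5593 kW

240.5593 kW


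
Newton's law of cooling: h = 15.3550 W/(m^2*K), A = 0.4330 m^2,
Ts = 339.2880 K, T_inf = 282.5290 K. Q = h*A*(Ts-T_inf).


dT = 56.7590 K
Q = 15.3550 * 0.4330 * 56.7590 = 377.3744 W

377.3744 W


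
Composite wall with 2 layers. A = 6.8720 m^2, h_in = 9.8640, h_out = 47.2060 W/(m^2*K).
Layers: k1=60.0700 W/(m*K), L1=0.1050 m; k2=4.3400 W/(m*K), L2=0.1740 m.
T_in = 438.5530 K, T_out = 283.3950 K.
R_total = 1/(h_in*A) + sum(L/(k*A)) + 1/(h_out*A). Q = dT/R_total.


R_conv_in = 1/(9.8640*6.8720) = 0.0148
R_1 = 0.1050/(60.0700*6.8720) = 0.0003
R_2 = 0.1740/(4.3400*6.8720) = 0.0058
R_conv_out = 1/(47.2060*6.8720) = 0.0031
R_total = 0.0239 K/W
Q = 155.1580 / 0.0239 = 6485.5763 W

R_total = 0.0239 K/W, Q = 6485.5763 W


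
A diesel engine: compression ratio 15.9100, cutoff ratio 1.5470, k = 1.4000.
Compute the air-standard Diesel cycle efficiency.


r^(k-1) = 3.0246
rc^k = 1.8420
eta = 0.6365 = 63.6486%

63.6486%


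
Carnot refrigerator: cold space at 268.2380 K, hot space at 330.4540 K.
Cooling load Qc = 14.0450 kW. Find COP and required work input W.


COP = 268.2380 / 62.2160 = 4.3114
W = 14.0450 / 4.3114 = 3.2576 kW

COP = 4.3114, W = 3.2576 kW


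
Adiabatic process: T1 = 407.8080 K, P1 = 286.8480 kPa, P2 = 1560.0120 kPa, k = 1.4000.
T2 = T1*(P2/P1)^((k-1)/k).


(k-1)/k = 0.2857
(P2/P1)^exp = 1.6223
T2 = 407.8080 * 1.6223 = 661.5943 K

661.5943 K


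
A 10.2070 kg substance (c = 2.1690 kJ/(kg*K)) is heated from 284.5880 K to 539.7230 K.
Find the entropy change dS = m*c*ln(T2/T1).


T2/T1 = 1.8965
ln(T2/T1) = 0.6400
dS = 10.2070 * 2.1690 * 0.6400 = 14.1692 kJ/K

14.1692 kJ/K


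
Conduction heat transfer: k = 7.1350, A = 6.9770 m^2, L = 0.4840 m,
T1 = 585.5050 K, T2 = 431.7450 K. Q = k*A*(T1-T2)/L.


dT = 153.7600 K
Q = 7.1350 * 6.9770 * 153.7600 / 0.4840 = 15814.6909 W

15814.6909 W


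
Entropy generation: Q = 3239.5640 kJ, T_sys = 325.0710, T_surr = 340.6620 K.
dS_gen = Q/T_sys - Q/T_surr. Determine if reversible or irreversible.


dS_sys = 3239.5640/325.0710 = 9.9657 kJ/K
dS_surr = -3239.5640/340.6620 = -9.5096 kJ/K
dS_gen = 9.9657 - 9.5096 = 0.4561 kJ/K (irreversible)

dS_gen = 0.4561 kJ/K, irreversible


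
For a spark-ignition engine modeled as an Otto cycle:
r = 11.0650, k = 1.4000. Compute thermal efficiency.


r^(k-1) = 2.6157
eta = 1 - 1/2.6157 = 0.6177 = 61.7687%

61.7687%


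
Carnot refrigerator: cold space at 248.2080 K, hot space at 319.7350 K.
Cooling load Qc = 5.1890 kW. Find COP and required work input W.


COP = 248.2080 / 71.5270 = 3.4701
W = 5.1890 / 3.4701 = 1.4953 kW

COP = 3.4701, W = 1.4953 kW


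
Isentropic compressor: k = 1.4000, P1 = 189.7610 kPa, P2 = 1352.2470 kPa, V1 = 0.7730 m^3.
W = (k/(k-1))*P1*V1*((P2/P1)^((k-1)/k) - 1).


(k-1)/k = 0.2857
(P2/P1)^exp = 1.7526
W = 3.5000 * 189.7610 * 0.7730 * (1.7526 - 1) = 386.3595 kJ

386.3595 kJ


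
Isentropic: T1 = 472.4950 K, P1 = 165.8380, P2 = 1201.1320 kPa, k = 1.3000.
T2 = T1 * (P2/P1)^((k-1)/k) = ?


(k-1)/k = 0.2308
(P2/P1)^exp = 1.5792
T2 = 472.4950 * 1.5792 = 746.1690 K

746.1690 K


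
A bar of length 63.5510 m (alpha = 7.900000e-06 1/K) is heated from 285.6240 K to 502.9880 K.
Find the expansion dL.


dT = 217.3640 K
dL = 7.900000e-06 * 63.5510 * 217.3640 = 0.109128 m
L_final = 63.660128 m

dL = 0.109128 m


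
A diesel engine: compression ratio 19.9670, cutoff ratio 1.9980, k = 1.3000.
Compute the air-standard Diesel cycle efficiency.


r^(k-1) = 2.4552
rc^k = 2.4591
eta = 0.5419 = 54.1949%

54.1949%


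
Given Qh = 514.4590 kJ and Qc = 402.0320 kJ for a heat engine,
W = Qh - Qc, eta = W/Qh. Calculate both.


W = 514.4590 - 402.0320 = 112.4270 kJ
eta = 112.4270 / 514.4590 = 0.2185 = 21.8534%

W = 112.4270 kJ, eta = 21.8534%


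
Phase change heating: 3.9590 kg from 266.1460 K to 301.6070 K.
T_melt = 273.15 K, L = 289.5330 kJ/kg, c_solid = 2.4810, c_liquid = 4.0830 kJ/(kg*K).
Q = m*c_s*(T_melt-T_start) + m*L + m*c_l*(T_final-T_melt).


Q1 (sensible, solid) = 3.9590 * 2.4810 * 7.0040 = 68.7952 kJ
Q2 (latent) = 3.9590 * 289.5330 = 1146.2611 kJ
Q3 (sensible, liquid) = 3.9590 * 4.0830 * 28.4570 = 459.9959 kJ
Q_total = 1675.0523 kJ

1675.0523 kJ


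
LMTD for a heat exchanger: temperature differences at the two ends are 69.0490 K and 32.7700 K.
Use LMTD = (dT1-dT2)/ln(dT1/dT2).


dT1/dT2 = 2.1071
ln(dT1/dT2) = 0.7453
LMTD = 36.2790 / 0.7453 = 48.6769 K

48.6769 K


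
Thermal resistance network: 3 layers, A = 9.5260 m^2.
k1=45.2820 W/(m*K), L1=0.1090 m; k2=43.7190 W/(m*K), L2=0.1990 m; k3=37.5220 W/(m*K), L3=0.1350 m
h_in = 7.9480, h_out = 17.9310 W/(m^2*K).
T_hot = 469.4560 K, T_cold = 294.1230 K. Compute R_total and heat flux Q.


R_conv_in = 1/(7.9480*9.5260) = 0.0132
R_1 = 0.1090/(45.2820*9.5260) = 0.0003
R_2 = 0.1990/(43.7190*9.5260) = 0.0005
R_3 = 0.1350/(37.5220*9.5260) = 0.0004
R_conv_out = 1/(17.9310*9.5260) = 0.0059
R_total = 0.0202 K/W
Q = 175.3330 / 0.0202 = 8692.5554 W

R_total = 0.0202 K/W, Q = 8692.5554 W


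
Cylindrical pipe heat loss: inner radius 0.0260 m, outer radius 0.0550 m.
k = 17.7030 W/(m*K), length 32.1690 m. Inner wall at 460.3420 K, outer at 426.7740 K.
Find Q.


dT = 33.5680 K
ln(ro/ri) = 0.7492
Q = 2*pi*17.7030*32.1690*33.5680 / 0.7492 = 160313.7427 W

160313.7427 W


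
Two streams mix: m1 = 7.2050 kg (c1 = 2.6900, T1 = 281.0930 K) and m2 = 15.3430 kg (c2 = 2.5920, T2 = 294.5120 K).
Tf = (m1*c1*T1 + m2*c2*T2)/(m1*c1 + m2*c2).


num = 17160.4541
den = 59.1505
Tf = 290.1151 K

290.1151 K


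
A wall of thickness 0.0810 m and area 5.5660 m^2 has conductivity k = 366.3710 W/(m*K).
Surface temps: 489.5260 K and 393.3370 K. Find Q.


dT = 96.1890 K
Q = 366.3710 * 5.5660 * 96.1890 / 0.0810 = 2421612.6842 W

2421612.6842 W


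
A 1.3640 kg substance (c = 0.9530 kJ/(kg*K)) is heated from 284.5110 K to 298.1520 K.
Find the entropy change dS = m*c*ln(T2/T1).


T2/T1 = 1.0479
ln(T2/T1) = 0.0468
dS = 1.3640 * 0.9530 * 0.0468 = 0.0609 kJ/K

0.0609 kJ/K


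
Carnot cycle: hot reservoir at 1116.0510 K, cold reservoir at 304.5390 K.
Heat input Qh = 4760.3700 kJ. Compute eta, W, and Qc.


eta = 1 - 304.5390/1116.0510 = 0.7271
W = 0.7271 * 4760.3700 = 3461.3986 kJ
Qc = 4760.3700 - 3461.3986 = 1298.9714 kJ

eta = 72.7128%, W = 3461.3986 kJ, Qc = 1298.9714 kJ


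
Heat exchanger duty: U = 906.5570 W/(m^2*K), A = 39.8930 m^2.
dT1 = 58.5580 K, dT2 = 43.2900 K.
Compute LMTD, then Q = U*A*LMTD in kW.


LMTD = 50.5402 K
Q = 906.5570 * 39.8930 * 50.5402 = 1827800.9997 W = 1827.8010 kW

1827.8010 kW


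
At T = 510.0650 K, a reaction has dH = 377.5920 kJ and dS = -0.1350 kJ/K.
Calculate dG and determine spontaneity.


T*dS = 510.0650 * -0.1350 = -68.8588 kJ
dG = 377.5920 + 68.8588 = 446.4508 kJ (non-spontaneous)

dG = 446.4508 kJ, non-spontaneous


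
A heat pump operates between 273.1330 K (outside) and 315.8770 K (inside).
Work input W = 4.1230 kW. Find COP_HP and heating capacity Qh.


COP = 315.8770 / 42.7440 = 7.3900
Qh = 7.3900 * 4.1230 = 30.4689 kW

COP = 7.3900, Qh = 30.4689 kW


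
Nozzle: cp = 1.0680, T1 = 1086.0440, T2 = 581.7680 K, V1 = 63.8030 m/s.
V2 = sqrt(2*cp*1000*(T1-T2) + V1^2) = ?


dT = 504.2760 K
2*cp*1000*dT = 1077133.5360
V1^2 = 4070.8228
V2 = sqrt(1081204.3588) = 1039.8098 m/s

1039.8098 m/s


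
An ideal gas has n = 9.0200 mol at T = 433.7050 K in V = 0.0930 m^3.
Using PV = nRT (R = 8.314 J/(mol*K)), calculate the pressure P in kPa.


P = nRT/V = 9.0200 * 8.314 * 433.7050 / 0.0930
= 32524.5268 / 0.0930 = 349726.0946 Pa = 349.7261 kPa

349.7261 kPa


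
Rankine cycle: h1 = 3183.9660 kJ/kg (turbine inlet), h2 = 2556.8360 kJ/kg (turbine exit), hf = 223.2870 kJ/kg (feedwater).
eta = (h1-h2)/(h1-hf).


W = 627.1300 kJ/kg
Q_in = 2960.6790 kJ/kg
eta = 0.2118 = 21.1820%

eta = 21.1820%


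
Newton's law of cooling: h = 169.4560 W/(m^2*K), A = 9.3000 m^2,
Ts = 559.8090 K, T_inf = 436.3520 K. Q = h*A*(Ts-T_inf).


dT = 123.4570 K
Q = 169.4560 * 9.3000 * 123.4570 = 194560.9233 W

194560.9233 W


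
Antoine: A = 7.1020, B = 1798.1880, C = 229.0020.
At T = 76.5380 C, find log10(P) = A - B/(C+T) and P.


C+T = 305.5400
B/(C+T) = 5.8853
log10(P) = 7.1020 - 5.8853 = 1.2167
P = 10^1.2167 = 16.4711 mmHg

16.4711 mmHg


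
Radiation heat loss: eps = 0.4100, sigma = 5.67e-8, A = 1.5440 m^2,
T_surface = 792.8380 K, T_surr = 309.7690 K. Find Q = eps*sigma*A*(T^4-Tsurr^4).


T^4 = 3.9513e+11
Tsurr^4 = 9.2077e+09
Q = 0.4100 * 5.67e-8 * 1.5440 * 3.8592e+11 = 13851.9796 W

13851.9796 W


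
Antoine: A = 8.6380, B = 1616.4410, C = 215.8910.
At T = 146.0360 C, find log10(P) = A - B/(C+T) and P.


C+T = 361.9270
B/(C+T) = 4.4662
log10(P) = 8.6380 - 4.4662 = 4.1718
P = 10^4.1718 = 14852.2663 mmHg

14852.2663 mmHg


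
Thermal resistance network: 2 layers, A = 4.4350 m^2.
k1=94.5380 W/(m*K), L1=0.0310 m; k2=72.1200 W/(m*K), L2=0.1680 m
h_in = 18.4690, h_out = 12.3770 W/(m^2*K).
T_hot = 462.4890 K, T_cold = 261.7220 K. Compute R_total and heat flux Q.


R_conv_in = 1/(18.4690*4.4350) = 0.0122
R_1 = 0.0310/(94.5380*4.4350) = 7.3937e-05
R_2 = 0.1680/(72.1200*4.4350) = 0.0005
R_conv_out = 1/(12.3770*4.4350) = 0.0182
R_total = 0.0310 K/W
Q = 200.7670 / 0.0310 = 6471.0754 W

R_total = 0.0310 K/W, Q = 6471.0754 W
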